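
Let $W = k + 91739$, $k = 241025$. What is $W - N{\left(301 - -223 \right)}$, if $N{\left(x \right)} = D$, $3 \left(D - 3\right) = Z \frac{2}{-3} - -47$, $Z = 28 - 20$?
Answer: $\frac{2994724}{9} \approx 3.3275 \cdot 10^{5}$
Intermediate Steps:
$Z = 8$ ($Z = 28 - 20 = 8$)
$W = 332764$ ($W = 241025 + 91739 = 332764$)
$D = \frac{152}{9}$ ($D = 3 + \frac{8 \frac{2}{-3} - -47}{3} = 3 + \frac{8 \cdot 2 \left(- \frac{1}{3}\right) + 47}{3} = 3 + \frac{8 \left(- \frac{2}{3}\right) + 47}{3} = 3 + \frac{- \frac{16}{3} + 47}{3} = 3 + \frac{1}{3} \cdot \frac{125}{3} = 3 + \frac{125}{9} = \frac{152}{9} \approx 16.889$)
$N{\left(x \right)} = \frac{152}{9}$
$W - N{\left(301 - -223 \right)} = 332764 - \frac{152}{9} = \frac{2994724}{9}$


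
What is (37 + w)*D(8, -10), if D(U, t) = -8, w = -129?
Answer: 736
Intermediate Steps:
(37 + w)*D(8, -10) = (37 - 129)*(-8) = -92*(-8) = 736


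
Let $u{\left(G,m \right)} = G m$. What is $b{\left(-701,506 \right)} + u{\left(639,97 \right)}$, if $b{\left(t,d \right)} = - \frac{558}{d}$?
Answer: $\frac{15681420}{253} \approx 61982.0$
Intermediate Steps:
$b{\left(-701,506 \right)} + u{\left(639,97 \right)} = - \frac{558}{506} + 639 \cdot 97 = \left(-558\right) \frac{1}{506} + 61983 = - \frac{279}{253} + 61983 = \frac{15681420}{253}$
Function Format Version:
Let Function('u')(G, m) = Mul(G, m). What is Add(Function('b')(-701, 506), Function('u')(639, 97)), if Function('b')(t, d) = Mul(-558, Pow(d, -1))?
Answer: Rational(15681420, 253) ≈ 61982.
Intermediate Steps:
Add(Function('b')(-701, 506), Function('u')(639, 97)) = Add(Mul(-558, Pow(506, -1)), Mul(639, 97)) = Add(Mul(-558, Rational(1, 506)), 61983) = Add(Rational(-279, 253), 61983) = Rational(15681420, 253)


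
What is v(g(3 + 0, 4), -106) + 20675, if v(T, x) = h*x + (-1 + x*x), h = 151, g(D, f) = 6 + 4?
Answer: 15904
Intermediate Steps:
g(D, f) = 10
v(T, x) = -1 + x**2 + 151*x (v(T, x) = 151*x + (-1 + x*x) = 151*x + (-1 + x**2) = -1 + x**2 + 151*x)
v(g(3 + 0, 4), -106) + 20675 = (-1 + (-106)**2 + 151*(-106)) + 20675 = (-1 + 11236 - 16006) + 20675 = -4771 + 20675 = 15904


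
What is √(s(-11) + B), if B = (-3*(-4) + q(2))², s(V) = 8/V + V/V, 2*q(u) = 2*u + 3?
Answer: √116413/22 ≈ 15.509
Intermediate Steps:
q(u) = 3/2 + u (q(u) = (2*u + 3)/2 = (3 + 2*u)/2 = 3/2 + u)
s(V) = 1 + 8/V (s(V) = 8/V + 1 = 1 + 8/V)
B = 961/4 (B = (-3*(-4) + (3/2 + 2))² = (12 + 7/2)² = (31/2)² = 961/4 ≈ 240.25)
√(s(-11) + B) = √((8 - 11)/(-11) + 961/4) = √(-1/11*(-3) + 961/4) = √(3/11 + 961/4) = √(10583/44) = √116413/22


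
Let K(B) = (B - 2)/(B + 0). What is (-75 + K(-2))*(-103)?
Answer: 7519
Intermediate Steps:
K(B) = (-2 + B)/B
(-75 + K(-2))*(-103) = (-75 + (-2 - 2)/(-2))*(-103) = (-75 - ½*(-4))*(-103) = (-75 + 2)*(-103) = -73*(-103) = 7519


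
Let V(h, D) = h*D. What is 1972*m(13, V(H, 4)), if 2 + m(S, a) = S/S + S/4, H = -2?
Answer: 4437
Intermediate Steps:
V(h, D) = D*h
m(S, a) = -1 + S/4 (m(S, a) = -2 + (S/S + S/4) = -2 + (1 + S*(¼)) = -2 + (1 + S/4) = -1 + S/4)
1972*m(13, V(H, 4)) = 1972*(-1 + (¼)*13) = 1972*(-1 + 13/4) = 1972*(9/4) = 4437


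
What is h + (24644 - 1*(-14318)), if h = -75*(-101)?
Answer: 46537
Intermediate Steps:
h = 7575
h + (24644 - 1*(-14318)) = 7575 + (24644 - 1*(-14318)) = 7575 + (24644 + 14318) = 7575 + 38962 = 46537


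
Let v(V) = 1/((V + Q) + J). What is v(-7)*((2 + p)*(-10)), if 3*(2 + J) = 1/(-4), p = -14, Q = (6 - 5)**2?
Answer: -1440/97 ≈ -14.845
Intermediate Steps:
Q = 1 (Q = 1**2 = 1)
J = -25/12 (J = -2 + (1/3)/(-4) = -2 + (1/3)*(-1/4) = -2 - 1/12 = -25/12 ≈ -2.0833)
v(V) = 1/(-13/12 + V) (v(V) = 1/((V + 1) - 25/12) = 1/((1 + V) - 25/12) = 1/(-13/12 + V))
v(-7)*((2 + p)*(-10)) = (12/(-13 + 12*(-7)))*((2 - 14)*(-10)) = (12/(-13 - 84))*(-12*(-10)) = (12/(-97))*120 = (12*(-1/97))*120 = -12/97*120 = -1440/97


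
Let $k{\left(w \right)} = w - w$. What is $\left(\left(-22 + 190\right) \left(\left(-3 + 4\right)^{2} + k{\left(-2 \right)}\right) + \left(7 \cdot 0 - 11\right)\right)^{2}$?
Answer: $24649$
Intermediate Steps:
$k{\left(w \right)} = 0$
$\left(\left(-22 + 190\right) \left(\left(-3 + 4\right)^{2} + k{\left(-2 \right)}\right) + \left(7 \cdot 0 - 11\right)\right)^{2} = \left(\left(-22 + 190\right) \left(\left(-3 + 4\right)^{2} + 0\right) + \left(7 \cdot 0 - 11\right)\right)^{2} = \left(168 \left(1^{2} + 0\right) + \left(0 - 11\right)\right)^{2} = \left(168 \left(1 + 0\right) - 11\right)^{2} = \left(168 \cdot 1 - 11\right)^{2} = \left(168 - 11\right)^{2} = 157^{2} = 24649$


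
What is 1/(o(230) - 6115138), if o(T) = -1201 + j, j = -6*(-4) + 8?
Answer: -1/6116307 ≈ -1.6350e-7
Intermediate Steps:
j = 32 (j = 24 + 8 = 32)
o(T) = -1169 (o(T) = -1201 + 32 = -1169)
1/(o(230) - 6115138) = 1/(-1169 - 6115138) = 1/(-6116307) = -1/6116307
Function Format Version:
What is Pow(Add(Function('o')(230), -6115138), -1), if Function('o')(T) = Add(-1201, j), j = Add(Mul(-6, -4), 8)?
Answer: Rational(-1, 6116307) ≈ -1.6350e-7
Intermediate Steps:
j = 32 (j = Add(24, 8) = 32)
Function('o')(T) = -1169 (Function('o')(T) = Add(-1201, 32) = -1169)
Pow(Add(Function('o')(230), -6115138), -1) = Pow(Add(-1169, -6115138), -1) = Pow(-6116307, -1) = Rational(-1, 6116307)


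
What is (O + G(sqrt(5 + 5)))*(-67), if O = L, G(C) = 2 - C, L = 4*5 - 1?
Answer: -1407 + 67*sqrt(10) ≈ -1195.1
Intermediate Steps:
L = 19 (L = 20 - 1 = 19)
O = 19
(O + G(sqrt(5 + 5)))*(-67) = (19 + (2 - sqrt(5 + 5)))*(-67) = (19 + (2 - sqrt(10)))*(-67) = (21 - sqrt(10))*(-67) = -1407 + 67*sqrt(10)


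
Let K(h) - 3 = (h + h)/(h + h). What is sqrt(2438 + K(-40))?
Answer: sqrt(2442) ≈ 49.417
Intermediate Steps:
K(h) = 4 (K(h) = 3 + (h + h)/(h + h) = 3 + (2*h)/((2*h)) = 3 + (2*h)*(1/(2*h)) = 3 + 1 = 4)
sqrt(2438 + K(-40)) = sqrt(2438 + 4) = sqrt(2442)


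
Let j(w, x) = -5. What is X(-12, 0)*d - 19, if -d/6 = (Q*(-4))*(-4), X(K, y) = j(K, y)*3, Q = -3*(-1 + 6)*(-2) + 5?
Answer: 50381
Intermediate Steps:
Q = 35 (Q = -15*(-2) + 5 = -3*(-10) + 5 = 30 + 5 = 35)
X(K, y) = -15 (X(K, y) = -5*3 = -15)
d = -3360 (d = -6*35*(-4)*(-4) = -(-840)*(-4) = -6*560 = -3360)
X(-12, 0)*d - 19 = -15*(-3360) - 19 = 50400 - 19 = 50381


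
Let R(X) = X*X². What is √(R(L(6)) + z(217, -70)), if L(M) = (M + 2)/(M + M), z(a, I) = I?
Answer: I*√5646/9 ≈ 8.3489*I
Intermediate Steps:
L(M) = (2 + M)/(2*M) (L(M) = (2 + M)/((2*M)) = (2 + M)*(1/(2*M)) = (2 + M)/(2*M))
R(X) = X³
√(R(L(6)) + z(217, -70)) = √(((½)*(2 + 6)/6)³ - 70) = √(((½)*(⅙)*8)³ - 70) = √((⅔)³ - 70) = √(8/27 - 70) = √(-1882/27) = I*√5646/9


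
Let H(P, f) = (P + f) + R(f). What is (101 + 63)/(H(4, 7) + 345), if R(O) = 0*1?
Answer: 41/89 ≈ 0.46067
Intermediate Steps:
R(O) = 0
H(P, f) = P + f (H(P, f) = (P + f) + 0 = P + f)
(101 + 63)/(H(4, 7) + 345) = (101 + 63)/((4 + 7) + 345) = 164/(11 + 345) = 164/356 = 164*(1/356) = 41/89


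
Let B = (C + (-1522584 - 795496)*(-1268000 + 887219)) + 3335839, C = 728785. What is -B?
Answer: -882684885104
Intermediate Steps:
B = 882684885104 (B = (728785 + (-1522584 - 795496)*(-1268000 + 887219)) + 3335839 = (728785 - 2318080*(-380781)) + 3335839 = (728785 + 882680820480) + 3335839 = 882681549265 + 3335839 = 882684885104)
-B = -1*882684885104 = -882684885104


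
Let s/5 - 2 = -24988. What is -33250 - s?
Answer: 91680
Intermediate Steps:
s = -124930 (s = 10 + 5*(-24988) = 10 - 124940 = -124930)
-33250 - s = -33250 - 1*(-124930) = -33250 + 124930 = 91680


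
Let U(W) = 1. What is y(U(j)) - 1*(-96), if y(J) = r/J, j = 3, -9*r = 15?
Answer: 283/3 ≈ 94.333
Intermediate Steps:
r = -5/3 (r = -⅑*15 = -5/3 ≈ -1.6667)
y(J) = -5/(3*J)
y(U(j)) - 1*(-96) = -5/3/1 - 1*(-96) = -5/3*1 + 96 = -5/3 + 96 = 283/3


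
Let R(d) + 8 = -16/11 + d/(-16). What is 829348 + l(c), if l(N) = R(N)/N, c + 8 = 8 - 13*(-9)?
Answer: 1313687005/1584 ≈ 8.2935e+5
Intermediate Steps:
c = 117 (c = -8 + (8 - 13*(-9)) = -8 + (8 + 117) = -8 + 125 = 117)
R(d) = -104/11 - d/16 (R(d) = -8 + (-16/11 + d/(-16)) = -8 + (-16*1/11 + d*(-1/16)) = -8 + (-16/11 - d/16) = -104/11 - d/16)
l(N) = (-104/11 - N/16)/N
829348 + l(c) = 829348 + (1/176)*(-1664 - 11*117)/117 = 829348 + (1/176)*(1/117)*(-1664 - 1287) = 829348 + (1/176)*(1/117)*(-2951) = 829348 - 227/1584 = 1313687005/1584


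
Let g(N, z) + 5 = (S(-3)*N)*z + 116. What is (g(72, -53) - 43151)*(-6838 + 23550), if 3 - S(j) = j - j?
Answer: -910603456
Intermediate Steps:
S(j) = 3 (S(j) = 3 - (j - j) = 3 - 1*0 = 3 + 0 = 3)
g(N, z) = 111 + 3*N*z (g(N, z) = -5 + ((3*N)*z + 116) = -5 + (3*N*z + 116) = -5 + (116 + 3*N*z) = 111 + 3*N*z)
(g(72, -53) - 43151)*(-6838 + 23550) = ((111 + 3*72*(-53)) - 43151)*(-6838 + 23550) = ((111 - 11448) - 43151)*16712 = (-11337 - 43151)*16712 = -54488*16712 = -910603456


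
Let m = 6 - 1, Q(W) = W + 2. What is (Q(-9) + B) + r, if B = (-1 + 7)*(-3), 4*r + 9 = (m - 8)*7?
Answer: -65/2 ≈ -32.500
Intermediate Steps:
Q(W) = 2 + W
m = 5
r = -15/2 (r = -9/4 + ((5 - 8)*7)/4 = -9/4 + (-3*7)/4 = -9/4 + (¼)*(-21) = -9/4 - 21/4 = -15/2 ≈ -7.5000)
B = -18 (B = 6*(-3) = -18)
(Q(-9) + B) + r = ((2 - 9) - 18) - 15/2 = (-7 - 18) - 15/2 = -25 - 15/2 = -65/2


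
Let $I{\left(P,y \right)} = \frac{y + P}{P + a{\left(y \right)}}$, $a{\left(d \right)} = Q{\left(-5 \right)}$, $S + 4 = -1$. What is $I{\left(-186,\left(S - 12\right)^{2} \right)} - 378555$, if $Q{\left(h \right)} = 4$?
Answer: $- \frac{68897113}{182} \approx -3.7856 \cdot 10^{5}$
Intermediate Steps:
$S = -5$ ($S = -4 - 1 = -5$)
$a{\left(d \right)} = 4$
$I{\left(P,y \right)} = \frac{P + y}{4 + P}$ ($I{\left(P,y \right)} = \frac{y + P}{P + 4} = \frac{P + y}{4 + P}$)
$I{\left(-186,\left(S - 12\right)^{2} \right)} - 378555 = \frac{-186 + \left(-5 - 12\right)^{2}}{4 - 186} - 378555 = \frac{-186 + \left(-17\right)^{2}}{-182} - 378555 = - \frac{-186 + 289}{182} - 378555 = \left(- \frac{1}{182}\right) 103 - 378555 = - \frac{103}{182} - 378555 = - \frac{68897113}{182}$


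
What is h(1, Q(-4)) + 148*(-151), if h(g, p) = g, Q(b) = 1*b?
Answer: -22347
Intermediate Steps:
Q(b) = b
h(1, Q(-4)) + 148*(-151) = 1 + 148*(-151) = 1 - 22348 = -22347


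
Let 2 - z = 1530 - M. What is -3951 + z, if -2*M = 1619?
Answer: -12577/2 ≈ -6288.5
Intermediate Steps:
M = -1619/2 (M = -1/2*1619 = -1619/2 ≈ -809.50)
z = -4675/2 (z = 2 - (1530 - 1*(-1619/2)) = 2 - (1530 + 1619/2) = 2 - 1*4679/2 = 2 - 4679/2 = -4675/2 ≈ -2337.5)
-3951 + z = -3951 - 4675/2 = -12577/2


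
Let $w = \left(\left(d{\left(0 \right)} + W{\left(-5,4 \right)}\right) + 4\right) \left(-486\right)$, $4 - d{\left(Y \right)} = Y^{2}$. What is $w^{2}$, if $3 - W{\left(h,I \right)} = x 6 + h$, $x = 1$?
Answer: $23619600$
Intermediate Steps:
$W{\left(h,I \right)} = -3 - h$ ($W{\left(h,I \right)} = 3 - \left(1 \cdot 6 + h\right) = 3 - \left(6 + h\right) = -3 - h$)
$d{\left(Y \right)} = 4 - Y^{2}$
$w = -4860$ ($w = \left(\left(\left(4 - 0^{2}\right) - -2\right) + 4\right) \left(-486\right) = \left(\left(\left(4 - 0\right) + \left(-3 + 5\right)\right) + 4\right) \left(-486\right) = \left(\left(\left(4 + 0\right) + 2\right) + 4\right) \left(-486\right) = \left(\left(4 + 2\right) + 4\right) \left(-486\right) = \left(6 + 4\right) \left(-486\right) = 10 \left(-486\right) = -4860$)
$w^{2} = \left(-4860\right)^{2} = 23619600$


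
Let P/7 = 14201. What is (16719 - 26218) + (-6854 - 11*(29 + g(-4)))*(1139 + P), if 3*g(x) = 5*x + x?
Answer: -712377909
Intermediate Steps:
g(x) = 2*x (g(x) = (5*x + x)/3 = (6*x)/3 = 2*x)
P = 99407 (P = 7*14201 = 99407)
(16719 - 26218) + (-6854 - 11*(29 + g(-4)))*(1139 + P) = (16719 - 26218) + (-6854 - 11*(29 + 2*(-4)))*(1139 + 99407) = -9499 + (-6854 - 11*(29 - 8))*100546 = -9499 + (-6854 - 11*21)*100546 = -9499 + (-6854 - 231)*100546 = -9499 - 7085*100546 = -9499 - 712368410 = -712377909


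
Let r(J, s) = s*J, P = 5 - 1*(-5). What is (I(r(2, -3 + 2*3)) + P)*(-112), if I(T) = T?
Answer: -1792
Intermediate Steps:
P = 10 (P = 5 + 5 = 10)
r(J, s) = J*s
(I(r(2, -3 + 2*3)) + P)*(-112) = (2*(-3 + 2*3) + 10)*(-112) = (2*(-3 + 6) + 10)*(-112) = (2*3 + 10)*(-112) = (6 + 10)*(-112) = 16*(-112) = -1792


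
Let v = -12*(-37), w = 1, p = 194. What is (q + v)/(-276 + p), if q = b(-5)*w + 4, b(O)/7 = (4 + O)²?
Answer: -455/82 ≈ -5.5488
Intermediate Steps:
v = 444
b(O) = 7*(4 + O)²
q = 11 (q = (7*(4 - 5)²)*1 + 4 = (7*(-1)²)*1 + 4 = (7*1)*1 + 4 = 7*1 + 4 = 7 + 4 = 11)
(q + v)/(-276 + p) = (11 + 444)/(-276 + 194) = 455/(-82) = 455*(-1/82) = -455/82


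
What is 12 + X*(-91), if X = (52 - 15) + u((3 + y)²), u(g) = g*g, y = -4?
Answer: -3446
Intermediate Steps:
u(g) = g²
X = 38 (X = (52 - 15) + ((3 - 4)²)² = 37 + ((-1)²)² = 37 + 1² = 37 + 1 = 38)
12 + X*(-91) = 12 + 38*(-91) = 12 - 3458 = -3446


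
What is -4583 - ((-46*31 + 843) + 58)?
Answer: -4058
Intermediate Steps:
-4583 - ((-46*31 + 843) + 58) = -4583 - ((-1426 + 843) + 58) = -4583 - (-583 + 58) = -4583 - 1*(-525) = -4583 + 525 = -4058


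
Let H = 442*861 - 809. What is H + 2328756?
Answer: 2708509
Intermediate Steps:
H = 379753 (H = 380562 - 809 = 379753)
H + 2328756 = 379753 + 2328756 = 2708509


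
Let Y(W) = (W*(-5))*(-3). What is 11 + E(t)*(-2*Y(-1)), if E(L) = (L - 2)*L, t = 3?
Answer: 101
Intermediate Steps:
Y(W) = 15*W (Y(W) = -5*W*(-3) = 15*W)
E(L) = L*(-2 + L) (E(L) = (-2 + L)*L = L*(-2 + L))
11 + E(t)*(-2*Y(-1)) = 11 + (3*(-2 + 3))*(-30*(-1)) = 11 + (3*1)*(-2*(-15)) = 11 + 3*30 = 11 + 90 = 101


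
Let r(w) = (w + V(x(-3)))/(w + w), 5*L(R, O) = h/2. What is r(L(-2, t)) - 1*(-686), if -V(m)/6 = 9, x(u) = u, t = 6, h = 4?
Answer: 619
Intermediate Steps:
V(m) = -54 (V(m) = -6*9 = -54)
L(R, O) = ⅖ (L(R, O) = (4/2)/5 = (4*(½))/5 = (⅕)*2 = ⅖)
r(w) = (-54 + w)/(2*w) (r(w) = (w - 54)/(w + w) = (-54 + w)/((2*w)) = (-54 + w)*(1/(2*w)) = (-54 + w)/(2*w))
r(L(-2, t)) - 1*(-686) = (-54 + ⅖)/(2*(⅖)) - 1*(-686) = (½)*(5/2)*(-268/5) + 686 = -67 + 686 = 619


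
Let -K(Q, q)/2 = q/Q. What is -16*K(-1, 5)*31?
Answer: -4960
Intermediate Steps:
K(Q, q) = -2*q/Q
-16*K(-1, 5)*31 = -(-32)*5/(-1)*31 = -(-32)*5*(-1)*31 = -16*10*31 = -160*31 = -4960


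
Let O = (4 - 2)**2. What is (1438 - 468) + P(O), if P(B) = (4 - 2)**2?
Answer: 974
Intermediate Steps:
O = 4 (O = 2**2 = 4)
P(B) = 4 (P(B) = 2**2 = 4)
(1438 - 468) + P(O) = (1438 - 468) + 4 = 970 + 4 = 974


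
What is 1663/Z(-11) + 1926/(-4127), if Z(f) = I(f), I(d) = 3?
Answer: 6857423/12381 ≈ 553.87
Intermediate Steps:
Z(f) = 3
1663/Z(-11) + 1926/(-4127) = 1663/3 + 1926/(-4127) = 1663*(1/3) + 1926*(-1/4127) = 1663/3 - 1926/4127 = 6857423/12381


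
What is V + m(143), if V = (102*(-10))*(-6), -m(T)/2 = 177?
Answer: 5766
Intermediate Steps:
m(T) = -354 (m(T) = -2*177 = -354)
V = 6120 (V = -1020*(-6) = 6120)
V + m(143) = 6120 - 354 = 5766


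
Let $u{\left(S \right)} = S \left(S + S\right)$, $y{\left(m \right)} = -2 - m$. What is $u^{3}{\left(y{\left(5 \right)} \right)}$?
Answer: $941192$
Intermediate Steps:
$u{\left(S \right)} = 2 S^{2}$ ($u{\left(S \right)} = S 2 S = 2 S^{2}$)
$u^{3}{\left(y{\left(5 \right)} \right)} = \left(2 \left(-2 - 5\right)^{2}\right)^{3} = \left(2 \left(-7\right)^{2}\right)^{3} = \left(2 \cdot 49\right)^{3} = 98^{3} = 941192$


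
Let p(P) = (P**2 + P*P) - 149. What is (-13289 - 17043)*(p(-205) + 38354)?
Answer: -3708238660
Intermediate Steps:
p(P) = -149 + 2*P**2 (p(P) = (P**2 + P**2) - 149 = 2*P**2 - 149 = -149 + 2*P**2)
(-13289 - 17043)*(p(-205) + 38354) = (-13289 - 17043)*((-149 + 2*(-205)**2) + 38354) = -30332*((-149 + 2*42025) + 38354) = -30332*((-149 + 84050) + 38354) = -30332*(83901 + 38354) = -30332*122255 = -3708238660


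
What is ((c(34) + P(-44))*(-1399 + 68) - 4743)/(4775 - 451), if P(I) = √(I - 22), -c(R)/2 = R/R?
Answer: -2081/4324 - 1331*I*√66/4324 ≈ -0.48127 - 2.5007*I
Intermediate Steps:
c(R) = -2 (c(R) = -2*R/R = -2*1 = -2)
P(I) = √(-22 + I)
((c(34) + P(-44))*(-1399 + 68) - 4743)/(4775 - 451) = ((-2 + √(-22 - 44))*(-1399 + 68) - 4743)/(4775 - 451) = ((-2 + √(-66))*(-1331) - 4743)/4324 = ((-2 + I*√66)*(-1331) - 4743)*(1/4324) = ((2662 - 1331*I*√66) - 4743)*(1/4324) = (-2081 - 1331*I*√66)*(1/4324) = -2081/4324 - 1331*I*√66/4324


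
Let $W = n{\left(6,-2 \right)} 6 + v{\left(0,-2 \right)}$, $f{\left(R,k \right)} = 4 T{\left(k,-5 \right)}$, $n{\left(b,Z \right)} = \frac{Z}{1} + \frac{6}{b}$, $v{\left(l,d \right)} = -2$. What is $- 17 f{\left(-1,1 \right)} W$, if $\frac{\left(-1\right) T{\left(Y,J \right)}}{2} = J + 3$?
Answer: $2176$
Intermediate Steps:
$n{\left(b,Z \right)} = Z + \frac{6}{b}$ ($n{\left(b,Z \right)} = Z 1 + \frac{6}{b} = Z + \frac{6}{b}$)
$T{\left(Y,J \right)} = -6 - 2 J$ ($T{\left(Y,J \right)} = - 2 \left(J + 3\right) = - 2 \left(3 + J\right) = -6 - 2 J$)
$f{\left(R,k \right)} = 16$ ($f{\left(R,k \right)} = 4 \left(-6 - -10\right) = 4 \left(-6 + 10\right) = 4 \cdot 4 = 16$)
$W = -8$ ($W = \left(-2 + \frac{6}{6}\right) 6 - 2 = \left(-2 + 6 \cdot \frac{1}{6}\right) 6 - 2 = \left(-2 + 1\right) 6 - 2 = \left(-1\right) 6 - 2 = -6 - 2 = -8$)
$- 17 f{\left(-1,1 \right)} W = \left(-17\right) 16 \left(-8\right) = \left(-272\right) \left(-8\right) = 2176$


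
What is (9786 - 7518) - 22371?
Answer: -20103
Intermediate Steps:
(9786 - 7518) - 22371 = 2268 - 22371 = -20103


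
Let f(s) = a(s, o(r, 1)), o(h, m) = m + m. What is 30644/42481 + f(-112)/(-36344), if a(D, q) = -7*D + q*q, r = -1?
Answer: 270062627/385982366 ≈ 0.69968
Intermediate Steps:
o(h, m) = 2*m
a(D, q) = q**2 - 7*D (a(D, q) = -7*D + q**2 = q**2 - 7*D)
f(s) = 4 - 7*s (f(s) = (2*1)**2 - 7*s = 2**2 - 7*s = 4 - 7*s)
30644/42481 + f(-112)/(-36344) = 30644/42481 + (4 - 7*(-112))/(-36344) = 30644*(1/42481) + (4 + 784)*(-1/36344) = 30644/42481 + 788*(-1/36344) = 30644/42481 - 197/9086 = 270062627/385982366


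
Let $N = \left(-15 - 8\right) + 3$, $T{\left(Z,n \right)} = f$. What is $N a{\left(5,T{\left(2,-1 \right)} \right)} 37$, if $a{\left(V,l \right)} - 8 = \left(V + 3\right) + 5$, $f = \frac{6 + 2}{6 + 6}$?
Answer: $-15540$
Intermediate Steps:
$f = \frac{2}{3}$ ($f = \frac{8}{12} = 8 \cdot \frac{1}{12} = \frac{2}{3} \approx 0.66667$)
$T{\left(Z,n \right)} = \frac{2}{3}$
$a{\left(V,l \right)} = 16 + V$ ($a{\left(V,l \right)} = 8 + \left(\left(V + 3\right) + 5\right) = 8 + \left(\left(3 + V\right) + 5\right) = 8 + \left(8 + V\right) = 16 + V$)
$N = -20$ ($N = -23 + 3 = -20$)
$N a{\left(5,T{\left(2,-1 \right)} \right)} 37 = - 20 \left(16 + 5\right) 37 = \left(-20\right) 21 \cdot 37 = \left(-420\right) 37 = -15540$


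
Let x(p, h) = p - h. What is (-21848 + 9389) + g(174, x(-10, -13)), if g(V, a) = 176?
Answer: -12283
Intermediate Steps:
(-21848 + 9389) + g(174, x(-10, -13)) = (-21848 + 9389) + 176 = -12459 + 176 = -12283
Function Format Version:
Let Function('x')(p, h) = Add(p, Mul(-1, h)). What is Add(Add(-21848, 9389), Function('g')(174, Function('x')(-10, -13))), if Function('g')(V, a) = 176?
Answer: -12283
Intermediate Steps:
Add(Add(-21848, 9389), Function('g')(174, Function('x')(-10, -13))) = Add(Add(-21848, 9389), 176) = Add(-12459, 176) = -12283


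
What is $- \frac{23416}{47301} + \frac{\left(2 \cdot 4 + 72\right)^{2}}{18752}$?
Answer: $- \frac{2130788}{13859193} \approx -0.15375$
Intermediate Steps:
$- \frac{23416}{47301} + \frac{\left(2 \cdot 4 + 72\right)^{2}}{18752} = \left(-23416\right) \frac{1}{47301} + \left(8 + 72\right)^{2} \cdot \frac{1}{18752} = - \frac{23416}{47301} + 80^{2} \cdot \frac{1}{18752} = - \frac{23416}{47301} + 6400 \cdot \frac{1}{18752} = - \frac{23416}{47301} + \frac{100}{293} = - \frac{2130788}{13859193}$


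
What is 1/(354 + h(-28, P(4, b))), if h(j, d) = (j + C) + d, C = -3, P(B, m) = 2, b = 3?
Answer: 1/325 ≈ 0.0030769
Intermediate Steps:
h(j, d) = -3 + d + j (h(j, d) = (j - 3) + d = (-3 + j) + d = -3 + d + j)
1/(354 + h(-28, P(4, b))) = 1/(354 + (-3 + 2 - 28)) = 1/(354 - 29) = 1/325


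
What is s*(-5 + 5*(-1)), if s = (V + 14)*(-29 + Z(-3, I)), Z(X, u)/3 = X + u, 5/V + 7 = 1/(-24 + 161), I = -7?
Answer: 3754465/479 ≈ 7838.1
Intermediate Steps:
V = -685/958 (V = 5/(-7 + 1/(-24 + 161)) = 5/(-7 + 1/137) = 5/(-958/137) = 5*(-137/958) = -685/958 ≈ -0.71503)
Z(X, u) = 3*X + 3*u (Z(X, u) = 3*(X + u) = 3*X + 3*u)
s = -750893/958 (s = (-685/958 + 14)*(-29 + (3*(-3) + 3*(-7))) = 12727*(-29 + (-9 - 21))/958 = 12727*(-29 - 30)/958 = (12727/958)*(-59) = -750893/958 ≈ -783.81)
s*(-5 + 5*(-1)) = -750893*(-5 + 5*(-1))/958 = -750893*(-5 - 5)/958 = -750893/958*(-10) = 3754465/479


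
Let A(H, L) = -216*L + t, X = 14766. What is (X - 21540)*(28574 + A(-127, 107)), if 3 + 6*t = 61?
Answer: -37065070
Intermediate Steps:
t = 29/3 (t = -1/2 + (1/6)*61 = -1/2 + 61/6 = 29/3 ≈ 9.6667)
A(H, L) = 29/3 - 216*L (A(H, L) = -216*L + 29/3 = 29/3 - 216*L)
(X - 21540)*(28574 + A(-127, 107)) = (14766 - 21540)*(28574 + (29/3 - 216*107)) = -6774*(28574 + (29/3 - 23112)) = -6774*(28574 - 69307/3) = -6774*16415/3 = -37065070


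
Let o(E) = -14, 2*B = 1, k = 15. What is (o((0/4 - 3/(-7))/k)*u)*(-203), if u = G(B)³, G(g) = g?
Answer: 1421/4 ≈ 355.25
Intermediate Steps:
B = ½ (B = (½)*1 = ½ ≈ 0.50000)
u = ⅛ (u = (½)³ = ⅛ ≈ 0.12500)
(o((0/4 - 3/(-7))/k)*u)*(-203) = -14*⅛*(-203) = -7/4*(-203) = 1421/4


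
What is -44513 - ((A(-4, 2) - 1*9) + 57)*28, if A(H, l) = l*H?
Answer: -45633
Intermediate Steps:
A(H, l) = H*l
-44513 - ((A(-4, 2) - 1*9) + 57)*28 = -44513 - ((-4*2 - 1*9) + 57)*28 = -44513 - ((-8 - 9) + 57)*28 = -44513 - (-17 + 57)*28 = -44513 - 40*28 = -44513 - 1*1120 = -44513 - 1120 = -45633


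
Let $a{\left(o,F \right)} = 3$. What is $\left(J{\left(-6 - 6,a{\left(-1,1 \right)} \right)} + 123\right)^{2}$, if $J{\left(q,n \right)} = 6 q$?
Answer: $2601$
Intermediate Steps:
$\left(J{\left(-6 - 6,a{\left(-1,1 \right)} \right)} + 123\right)^{2} = \left(6 \left(-6 - 6\right) + 123\right)^{2} = \left(6 \left(-12\right) + 123\right)^{2} = \left(-72 + 123\right)^{2} = 51^{2} = 2601$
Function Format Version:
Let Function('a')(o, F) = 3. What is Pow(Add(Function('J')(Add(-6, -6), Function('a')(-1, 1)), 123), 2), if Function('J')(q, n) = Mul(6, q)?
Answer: 2601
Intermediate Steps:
Pow(Add(Function('J')(Add(-6, -6), Function('a')(-1, 1)), 123), 2) = Pow(Add(Mul(6, Add(-6, -6)), 123), 2) = Pow(Add(Mul(6, -12), 123), 2) = Pow(Add(-72, 123), 2) = Pow(51, 2) = 2601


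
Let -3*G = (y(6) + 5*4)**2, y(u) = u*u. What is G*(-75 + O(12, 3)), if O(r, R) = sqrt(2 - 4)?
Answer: 78400 - 3136*I*sqrt(2)/3 ≈ 78400.0 - 1478.3*I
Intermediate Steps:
y(u) = u**2
O(r, R) = I*sqrt(2) (O(r, R) = sqrt(-2) = I*sqrt(2))
G = -3136/3 (G = -(6**2 + 5*4)**2/3 = -(36 + 20)**2/3 = -1/3*56**2 = -1/3*3136 = -3136/3 ≈ -1045.3)
G*(-75 + O(12, 3)) = -3136*(-75 + I*sqrt(2))/3 = 78400 - 3136*I*sqrt(2)/3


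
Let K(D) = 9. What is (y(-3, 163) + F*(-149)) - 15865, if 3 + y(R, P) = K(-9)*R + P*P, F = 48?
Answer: 3522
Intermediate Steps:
y(R, P) = -3 + P² + 9*R (y(R, P) = -3 + (9*R + P*P) = -3 + (9*R + P²) = -3 + (P² + 9*R) = -3 + P² + 9*R)
(y(-3, 163) + F*(-149)) - 15865 = ((-3 + 163² + 9*(-3)) + 48*(-149)) - 15865 = ((-3 + 26569 - 27) - 7152) - 15865 = (26539 - 7152) - 15865 = 19387 - 15865 = 3522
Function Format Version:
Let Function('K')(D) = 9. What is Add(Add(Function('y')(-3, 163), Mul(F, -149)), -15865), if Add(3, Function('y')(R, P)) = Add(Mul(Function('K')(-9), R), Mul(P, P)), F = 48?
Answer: 3522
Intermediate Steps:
Function('y')(R, P) = Add(-3, Pow(P, 2), Mul(9, R)) (Function('y')(R, P) = Add(-3, Add(Mul(9, R), Mul(P, P))) = Add(-3, Add(Mul(9, R), Pow(P, 2))) = Add(-3, Add(Pow(P, 2), Mul(9, R))) = Add(-3, Pow(P, 2), Mul(9, R)))
Add(Add(Function('y')(-3, 163), Mul(F, -149)), -15865) = Add(Add(Add(-3, Pow(163, 2), Mul(9, -3)), Mul(48, -149)), -15865) = Add(Add(Add(-3, 26569, -27), -7152), -15865) = Add(Add(26539, -7152), -15865) = Add(19387, -15865) = 3522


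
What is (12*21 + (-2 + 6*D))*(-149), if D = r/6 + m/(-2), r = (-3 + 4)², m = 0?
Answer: -37399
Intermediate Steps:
r = 1 (r = 1² = 1)
D = ⅙ (D = 1/6 + 0/(-2) = 1*(⅙) + 0*(-½) = ⅙ + 0 = ⅙ ≈ 0.16667)
(12*21 + (-2 + 6*D))*(-149) = (12*21 + (-2 + 6*(⅙)))*(-149) = (252 + (-2 + 1))*(-149) = (252 - 1)*(-149) = 251*(-149) = -37399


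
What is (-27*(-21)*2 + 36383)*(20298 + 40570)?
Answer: 2283584756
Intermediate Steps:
(-27*(-21)*2 + 36383)*(20298 + 40570) = (567*2 + 36383)*60868 = (1134 + 36383)*60868 = 37517*60868 = 2283584756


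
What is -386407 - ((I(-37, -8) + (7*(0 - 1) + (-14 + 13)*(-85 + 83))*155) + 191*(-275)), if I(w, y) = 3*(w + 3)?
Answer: -333005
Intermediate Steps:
I(w, y) = 9 + 3*w (I(w, y) = 3*(3 + w) = 9 + 3*w)
-386407 - ((I(-37, -8) + (7*(0 - 1) + (-14 + 13)*(-85 + 83))*155) + 191*(-275)) = -386407 - (((9 + 3*(-37)) + (7*(0 - 1) + (-14 + 13)*(-85 + 83))*155) + 191*(-275)) = -386407 - (((9 - 111) + (7*(-1) - 1*(-2))*155) - 52525) = -386407 - ((-102 + (-7 + 2)*155) - 52525) = -386407 - ((-102 - 5*155) - 52525) = -386407 - ((-102 - 775) - 52525) = -386407 - (-877 - 52525) = -386407 - 1*(-53402) = -386407 + 53402 = -333005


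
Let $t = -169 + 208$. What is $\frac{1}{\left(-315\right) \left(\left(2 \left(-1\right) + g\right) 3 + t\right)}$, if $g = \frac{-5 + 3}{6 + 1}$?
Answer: $- \frac{1}{10125} \approx -9.8765 \cdot 10^{-5}$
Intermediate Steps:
$g = - \frac{2}{7} \approx -0.28571$
$t = 39$
$\frac{1}{\left(-315\right) \left(\left(2 \left(-1\right) + g\right) 3 + t\right)} = \frac{1}{\left(-315\right) \left(\left(2 \left(-1\right) - \frac{2}{7}\right) 3 + 39\right)} = \frac{1}{\left(-315\right) \left(\left(-2 - \frac{2}{7}\right) 3 + 39\right)} = \frac{1}{\left(-315\right) \left(\left(- \frac{16}{7}\right) 3 + 39\right)} = \frac{1}{\left(-315\right) \left(- \frac{48}{7} + 39\right)} = \frac{1}{\left(-315\right) \frac{225}{7}} = \frac{1}{-10125} = - \frac{1}{10125}$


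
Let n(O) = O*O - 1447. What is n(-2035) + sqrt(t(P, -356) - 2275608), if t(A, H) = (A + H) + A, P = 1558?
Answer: 4139778 + 4*I*sqrt(142053) ≈ 4.1398e+6 + 1507.6*I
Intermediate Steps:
t(A, H) = H + 2*A
n(O) = -1447 + O**2 (n(O) = O**2 - 1447 = -1447 + O**2)
n(-2035) + sqrt(t(P, -356) - 2275608) = (-1447 + (-2035)**2) + sqrt((-356 + 2*1558) - 2275608) = (-1447 + 4141225) + sqrt((-356 + 3116) - 2275608) = 4139778 + sqrt(2760 - 2275608) = 4139778 + sqrt(-2272848) = 4139778 + 4*I*sqrt(142053)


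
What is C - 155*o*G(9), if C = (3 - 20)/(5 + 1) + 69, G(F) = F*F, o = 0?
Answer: 397/6 ≈ 66.167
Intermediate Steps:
G(F) = F**2
C = 397/6 (C = -17/6 + 69 = 397/6 ≈ 66.167)
C - 155*o*G(9) = 397/6 - 0*9**2 = 397/6 - 0*81 = 397/6 - 155*0 = 397/6 + 0 = 397/6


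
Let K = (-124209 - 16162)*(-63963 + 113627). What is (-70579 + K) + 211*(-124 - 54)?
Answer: -6971493481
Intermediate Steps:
K = -6971385344 (K = -140371*49664 = -6971385344)
(-70579 + K) + 211*(-124 - 54) = (-70579 - 6971385344) + 211*(-124 - 54) = -6971455923 + 211*(-178) = -6971455923 - 37558 = -6971493481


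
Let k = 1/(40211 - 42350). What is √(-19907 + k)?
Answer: I*√91080917286/2139 ≈ 141.09*I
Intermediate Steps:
k = -1/2139 (k = 1/(-2139) = -1/2139 ≈ -0.00046751)
√(-19907 + k) = √(-19907 - 1/2139) = √(-42581074/2139) = I*√91080917286/2139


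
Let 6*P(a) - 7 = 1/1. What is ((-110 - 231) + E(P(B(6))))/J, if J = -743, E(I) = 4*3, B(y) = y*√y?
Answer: 329/743 ≈ 0.44280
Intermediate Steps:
B(y) = y^(3/2)
P(a) = 4/3 (P(a) = 7/6 + (⅙)/1 = 7/6 + (⅙)*1 = 7/6 + ⅙ = 4/3)
E(I) = 12
((-110 - 231) + E(P(B(6))))/J = ((-110 - 231) + 12)/(-743) = (-341 + 12)*(-1/743) = -329*(-1/743) = 329/743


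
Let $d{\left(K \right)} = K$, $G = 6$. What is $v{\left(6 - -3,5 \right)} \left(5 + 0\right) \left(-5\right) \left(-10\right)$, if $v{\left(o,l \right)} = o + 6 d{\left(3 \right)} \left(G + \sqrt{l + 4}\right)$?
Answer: $42750$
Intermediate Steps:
$v{\left(o,l \right)} = 108 + o + 18 \sqrt{4 + l}$ ($v{\left(o,l \right)} = o + 6 \cdot 3 \left(6 + \sqrt{l + 4}\right) = o + 6 \cdot 3 \left(6 + \sqrt{4 + l}\right) = o + 6 \left(18 + 3 \sqrt{4 + l}\right) = o + \left(108 + 18 \sqrt{4 + l}\right) = 108 + o + 18 \sqrt{4 + l}$)
$v{\left(6 - -3,5 \right)} \left(5 + 0\right) \left(-5\right) \left(-10\right) = \left(108 + \left(6 - -3\right) + 18 \sqrt{4 + 5}\right) \left(5 + 0\right) \left(-5\right) \left(-10\right) = \left(108 + \left(6 + 3\right) + 18 \sqrt{9}\right) 5 \left(-5\right) \left(-10\right) = \left(108 + 9 + 18 \cdot 3\right) \left(-25\right) \left(-10\right) = \left(108 + 9 + 54\right) \left(-25\right) \left(-10\right) = 171 \left(-25\right) \left(-10\right) = \left(-4275\right) \left(-10\right) = 42750$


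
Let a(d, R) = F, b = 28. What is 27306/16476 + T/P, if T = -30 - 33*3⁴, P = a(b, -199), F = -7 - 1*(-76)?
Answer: -2369473/63158 ≈ -37.517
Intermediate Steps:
F = 69 (F = -7 + 76 = 69)
a(d, R) = 69
P = 69
T = -2703 (T = -30 - 33*81 = -30 - 2673 = -2703)
27306/16476 + T/P = 27306/16476 - 2703/69 = 27306*(1/16476) - 2703*1/69 = 4551/2746 - 901/23 = -2369473/63158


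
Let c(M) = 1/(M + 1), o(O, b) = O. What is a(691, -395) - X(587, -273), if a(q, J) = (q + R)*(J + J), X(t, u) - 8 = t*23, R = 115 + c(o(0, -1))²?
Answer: -651039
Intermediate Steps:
c(M) = 1/(1 + M)
R = 116 (R = 115 + (1/(1 + 0))² = 115 + (1/1)² = 115 + 1² = 115 + 1 = 116)
X(t, u) = 8 + 23*t (X(t, u) = 8 + t*23 = 8 + 23*t)
a(q, J) = 2*J*(116 + q) (a(q, J) = (q + 116)*(J + J) = (116 + q)*(2*J) = 2*J*(116 + q))
a(691, -395) - X(587, -273) = 2*(-395)*(116 + 691) - (8 + 23*587) = 2*(-395)*807 - (8 + 13501) = -637530 - 1*13509 = -637530 - 13509 = -651039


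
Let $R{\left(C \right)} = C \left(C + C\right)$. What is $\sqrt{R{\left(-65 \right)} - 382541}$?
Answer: $i \sqrt{374091} \approx 611.63 i$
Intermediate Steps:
$R{\left(C \right)} = 2 C^{2}$ ($R{\left(C \right)} = C 2 C = 2 C^{2}$)
$\sqrt{R{\left(-65 \right)} - 382541} = \sqrt{2 \left(-65\right)^{2} - 382541} = \sqrt{2 \cdot 4225 - 382541} = \sqrt{8450 - 382541} = \sqrt{-374091} = i \sqrt{374091}$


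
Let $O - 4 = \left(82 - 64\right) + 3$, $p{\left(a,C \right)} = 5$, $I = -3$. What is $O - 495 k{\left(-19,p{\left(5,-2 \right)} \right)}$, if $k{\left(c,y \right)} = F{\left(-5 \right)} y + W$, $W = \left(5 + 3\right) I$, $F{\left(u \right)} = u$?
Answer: $24280$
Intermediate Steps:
$W = -24$ ($W = \left(5 + 3\right) \left(-3\right) = 8 \left(-3\right) = -24$)
$O = 25$ ($O = 4 + \left(\left(82 - 64\right) + 3\right) = 4 + \left(18 + 3\right) = 4 + 21 = 25$)
$k{\left(c,y \right)} = -24 - 5 y$ ($k{\left(c,y \right)} = - 5 y - 24 = -24 - 5 y$)
$O - 495 k{\left(-19,p{\left(5,-2 \right)} \right)} = 25 - 495 \left(-24 - 25\right) = 25 - -24255 = 25 + 24255 = 24280$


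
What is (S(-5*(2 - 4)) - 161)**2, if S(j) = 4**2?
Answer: 21025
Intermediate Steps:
S(j) = 16
(S(-5*(2 - 4)) - 161)**2 = (16 - 161)**2 = (-145)**2 = 21025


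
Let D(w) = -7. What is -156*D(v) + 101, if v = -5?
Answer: 1193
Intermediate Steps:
-156*D(v) + 101 = -156*(-7) + 101 = 1092 + 101 = 1193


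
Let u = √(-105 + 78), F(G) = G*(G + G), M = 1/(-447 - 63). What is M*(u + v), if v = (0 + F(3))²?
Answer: -54/85 - I*√3/170 ≈ -0.63529 - 0.010189*I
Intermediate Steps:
M = -1/510 (M = 1/(-510) = -1/510 ≈ -0.0019608)
F(G) = 2*G² (F(G) = G*(2*G) = 2*G²)
u = 3*I*√3 (u = √(-27) = 3*I*√3 ≈ 5.1962*I)
v = 324 (v = (0 + 2*3²)² = (0 + 2*9)² = (0 + 18)² = 18² = 324)
M*(u + v) = -(3*I*√3 + 324)/510 = -(324 + 3*I*√3)/510 = -54/85 - I*√3/170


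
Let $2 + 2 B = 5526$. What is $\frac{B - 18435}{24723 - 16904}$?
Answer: $- \frac{2239}{1117} \approx -2.0045$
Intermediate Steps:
$B = 2762$ ($B = -1 + \frac{1}{2} \cdot 5526 = -1 + 2763 = 2762$)
$\frac{B - 18435}{24723 - 16904} = \frac{2762 - 18435}{24723 - 16904} = - \frac{15673}{7819} = \left(-15673\right) \frac{1}{7819} = - \frac{2239}{1117}$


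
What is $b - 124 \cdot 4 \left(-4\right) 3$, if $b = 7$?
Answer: $5959$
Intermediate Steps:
$b - 124 \cdot 4 \left(-4\right) 3 = 7 - 124 \cdot 4 \left(-4\right) 3 = 7 - 124 \left(\left(-16\right) 3\right) = 7 - -5952 = 7 + 5952 = 5959$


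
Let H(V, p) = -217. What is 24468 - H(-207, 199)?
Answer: 24685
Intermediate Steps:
24468 - H(-207, 199) = 24468 - 1*(-217) = 24468 + 217 = 24685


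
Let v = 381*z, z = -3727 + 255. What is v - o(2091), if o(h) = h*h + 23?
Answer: -5695136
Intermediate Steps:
z = -3472
o(h) = 23 + h**2 (o(h) = h**2 + 23 = 23 + h**2)
v = -1322832 (v = 381*(-3472) = -1322832)
v - o(2091) = -1322832 - (23 + 2091**2) = -1322832 - (23 + 4372281) = -1322832 - 1*4372304 = -1322832 - 4372304 = -5695136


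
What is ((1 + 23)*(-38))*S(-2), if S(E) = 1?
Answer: -912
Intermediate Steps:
((1 + 23)*(-38))*S(-2) = ((1 + 23)*(-38))*1 = (24*(-38))*1 = -912*1 = -912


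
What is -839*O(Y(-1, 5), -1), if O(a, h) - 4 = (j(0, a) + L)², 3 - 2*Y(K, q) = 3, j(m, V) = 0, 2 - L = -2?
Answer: -16780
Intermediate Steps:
L = 4 (L = 2 - 1*(-2) = 2 + 2 = 4)
Y(K, q) = 0 (Y(K, q) = 3/2 - ½*3 = 3/2 - 3/2 = 0)
O(a, h) = 20 (O(a, h) = 4 + (0 + 4)² = 4 + 4² = 4 + 16 = 20)
-839*O(Y(-1, 5), -1) = -839*20 = -16780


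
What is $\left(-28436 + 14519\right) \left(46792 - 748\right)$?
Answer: $-640794348$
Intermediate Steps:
$\left(-28436 + 14519\right) \left(46792 - 748\right) = - 13917 \left(46792 - 748\right) = \left(-13917\right) 46044 = -640794348$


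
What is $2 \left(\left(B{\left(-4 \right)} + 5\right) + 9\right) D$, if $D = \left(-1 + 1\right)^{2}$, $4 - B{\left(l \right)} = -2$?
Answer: $0$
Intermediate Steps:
$B{\left(l \right)} = 6$ ($B{\left(l \right)} = 4 - -2 = 4 + 2 = 6$)
$D = 0$ ($D = 0^{2} = 0$)
$2 \left(\left(B{\left(-4 \right)} + 5\right) + 9\right) D = 2 \left(\left(6 + 5\right) + 9\right) 0 = 2 \left(11 + 9\right) 0 = 2 \cdot 20 \cdot 0 = 40 \cdot 0 = 0$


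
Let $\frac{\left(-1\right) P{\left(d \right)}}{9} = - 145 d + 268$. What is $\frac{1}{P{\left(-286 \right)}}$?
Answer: $- \frac{1}{375642} \approx -2.6621 \cdot 10^{-6}$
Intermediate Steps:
$P{\left(d \right)} = -2412 + 1305 d$ ($P{\left(d \right)} = - 9 \left(- 145 d + 268\right) = - 9 \left(268 - 145 d\right) = -2412 + 1305 d$)
$\frac{1}{P{\left(-286 \right)}} = \frac{1}{-2412 + 1305 \left(-286\right)} = \frac{1}{-2412 - 373230} = \frac{1}{-375642} = - \frac{1}{375642}$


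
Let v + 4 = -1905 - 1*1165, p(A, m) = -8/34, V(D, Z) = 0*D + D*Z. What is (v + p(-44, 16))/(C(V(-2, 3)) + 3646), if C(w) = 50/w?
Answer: -22398/26503 ≈ -0.84511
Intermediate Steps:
V(D, Z) = D*Z (V(D, Z) = 0 + D*Z = D*Z)
p(A, m) = -4/17 (p(A, m) = -8*1/34 = -4/17)
v = -3074 (v = -4 + (-1905 - 1*1165) = -4 + (-1905 - 1165) = -4 - 3070 = -3074)
(v + p(-44, 16))/(C(V(-2, 3)) + 3646) = (-3074 - 4/17)/(50/((-2*3)) + 3646) = -52262/(17*(50/(-6) + 3646)) = -52262/(17*(50*(-1/6) + 3646)) = -52262/(17*(-25/3 + 3646)) = -52262/(17*10913/3) = -52262/17*3/10913 = -22398/26503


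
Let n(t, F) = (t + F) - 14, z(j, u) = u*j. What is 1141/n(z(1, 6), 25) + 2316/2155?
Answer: 2498227/36635 ≈ 68.192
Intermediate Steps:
z(j, u) = j*u
n(t, F) = -14 + F + t (n(t, F) = (F + t) - 14 = -14 + F + t)
1141/n(z(1, 6), 25) + 2316/2155 = 1141/(-14 + 25 + 1*6) + 2316/2155 = 1141/(-14 + 25 + 6) + 2316*(1/2155) = 1141/17 + 2316/2155 = 2498227/36635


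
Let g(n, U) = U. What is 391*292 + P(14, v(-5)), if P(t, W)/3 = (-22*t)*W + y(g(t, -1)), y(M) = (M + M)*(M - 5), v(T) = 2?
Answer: 112360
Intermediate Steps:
y(M) = 2*M*(-5 + M) (y(M) = (2*M)*(-5 + M) = 2*M*(-5 + M))
P(t, W) = 36 - 66*W*t (P(t, W) = 3*((-22*t)*W + 2*(-1)*(-5 - 1)) = 3*(-22*W*t + 2*(-1)*(-6)) = 3*(-22*W*t + 12) = 3*(12 - 22*W*t) = 36 - 66*W*t)
391*292 + P(14, v(-5)) = 391*292 + (36 - 66*2*14) = 114172 + (36 - 1848) = 114172 - 1812 = 112360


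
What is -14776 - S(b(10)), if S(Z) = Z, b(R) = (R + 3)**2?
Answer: -14945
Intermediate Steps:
b(R) = (3 + R)**2
-14776 - S(b(10)) = -14776 - (3 + 10)**2 = -14776 - 1*13**2 = -14776 - 1*169 = -14776 - 169 = -14945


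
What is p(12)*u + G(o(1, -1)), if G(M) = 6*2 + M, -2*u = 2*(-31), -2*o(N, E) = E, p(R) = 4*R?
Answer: 3001/2 ≈ 1500.5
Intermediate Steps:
o(N, E) = -E/2
u = 31 (u = -(-31) = -½*(-62) = 31)
G(M) = 12 + M
p(12)*u + G(o(1, -1)) = (4*12)*31 + (12 - ½*(-1)) = 48*31 + (12 + ½) = 1488 + 25/2 = 3001/2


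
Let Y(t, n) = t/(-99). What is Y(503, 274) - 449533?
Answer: -44504270/99 ≈ -4.4954e+5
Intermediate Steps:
Y(t, n) = -t/99 (Y(t, n) = t*(-1/99) = -t/99)
Y(503, 274) - 449533 = -1/99*503 - 449533 = -503/99 - 449533 = -44504270/99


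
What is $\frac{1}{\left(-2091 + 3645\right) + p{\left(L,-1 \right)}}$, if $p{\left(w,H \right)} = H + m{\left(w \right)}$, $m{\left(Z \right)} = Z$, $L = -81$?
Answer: $\frac{1}{1472} \approx 0.00067935$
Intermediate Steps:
$p{\left(w,H \right)} = H + w$
$\frac{1}{\left(-2091 + 3645\right) + p{\left(L,-1 \right)}} = \frac{1}{\left(-2091 + 3645\right) - 82} = \frac{1}{1554 - 82} = \frac{1}{1472}$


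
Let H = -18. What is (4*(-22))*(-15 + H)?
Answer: 2904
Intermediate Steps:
(4*(-22))*(-15 + H) = (4*(-22))*(-15 - 18) = -88*(-33) = 2904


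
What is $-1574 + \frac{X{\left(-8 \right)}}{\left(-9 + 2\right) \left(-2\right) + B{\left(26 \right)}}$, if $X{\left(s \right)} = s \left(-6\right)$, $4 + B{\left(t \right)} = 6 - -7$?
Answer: $- \frac{36154}{23} \approx -1571.9$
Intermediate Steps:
$B{\left(t \right)} = 9$ ($B{\left(t \right)} = -4 + \left(6 - -7\right) = -4 + \left(6 + 7\right) = -4 + 13 = 9$)
$X{\left(s \right)} = - 6 s$
$-1574 + \frac{X{\left(-8 \right)}}{\left(-9 + 2\right) \left(-2\right) + B{\left(26 \right)}} = -1574 + \frac{\left(-6\right) \left(-8\right)}{\left(-9 + 2\right) \left(-2\right) + 9} = -1574 + \frac{48}{\left(-7\right) \left(-2\right) + 9} = -1574 + \frac{48}{14 + 9} = -1574 + \frac{48}{23} = - \frac{36154}{23}$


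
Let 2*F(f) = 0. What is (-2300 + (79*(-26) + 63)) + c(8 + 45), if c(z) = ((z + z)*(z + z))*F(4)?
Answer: -4291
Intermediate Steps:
F(f) = 0 (F(f) = (½)*0 = 0)
c(z) = 0 (c(z) = ((z + z)*(z + z))*0 = ((2*z)*(2*z))*0 = (4*z²)*0 = 0)
(-2300 + (79*(-26) + 63)) + c(8 + 45) = (-2300 + (79*(-26) + 63)) + 0 = (-2300 + (-2054 + 63)) + 0 = (-2300 - 1991) + 0 = -4291 + 0 = -4291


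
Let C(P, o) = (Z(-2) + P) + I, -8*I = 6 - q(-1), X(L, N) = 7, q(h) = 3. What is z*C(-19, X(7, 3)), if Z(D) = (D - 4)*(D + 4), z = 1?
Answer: -251/8 ≈ -31.375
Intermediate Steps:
Z(D) = (-4 + D)*(4 + D)
I = -3/8 (I = -(6 - 1*3)/8 = -(6 - 3)/8 = -⅛*3 = -3/8 ≈ -0.37500)
C(P, o) = -99/8 + P (C(P, o) = ((-16 + (-2)²) + P) - 3/8 = ((-16 + 4) + P) - 3/8 = (-12 + P) - 3/8 = -99/8 + P)
z*C(-19, X(7, 3)) = 1*(-99/8 - 19) = 1*(-251/8) = -251/8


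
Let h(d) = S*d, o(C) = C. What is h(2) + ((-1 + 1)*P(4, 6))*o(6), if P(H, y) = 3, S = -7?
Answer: -14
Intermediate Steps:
h(d) = -7*d
h(2) + ((-1 + 1)*P(4, 6))*o(6) = -7*2 + ((-1 + 1)*3)*6 = -14 + (0*3)*6 = -14 + 0*6 = -14 + 0 = -14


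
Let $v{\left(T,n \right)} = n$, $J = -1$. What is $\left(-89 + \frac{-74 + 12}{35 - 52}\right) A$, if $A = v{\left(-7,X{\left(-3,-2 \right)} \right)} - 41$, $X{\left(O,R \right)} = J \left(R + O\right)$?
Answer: $\frac{52236}{17} \approx 3072.7$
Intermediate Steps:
$X{\left(O,R \right)} = - O - R$ ($X{\left(O,R \right)} = - (R + O) = - (O + R) = - O - R$)
$A = -36$ ($A = \left(\left(-1\right) \left(-3\right) - -2\right) - 41 = \left(3 + 2\right) - 41 = 5 - 41 = -36$)
$\left(-89 + \frac{-74 + 12}{35 - 52}\right) A = \left(-89 + \frac{-74 + 12}{35 - 52}\right) \left(-36\right) = \left(-89 - \frac{62}{-17}\right) \left(-36\right) = \left(-89 - - \frac{62}{17}\right) \left(-36\right) = \left(-89 + \frac{62}{17}\right) \left(-36\right) = \left(- \frac{1451}{17}\right) \left(-36\right) = \frac{52236}{17}$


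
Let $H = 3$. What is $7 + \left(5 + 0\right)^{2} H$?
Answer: $82$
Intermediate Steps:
$7 + \left(5 + 0\right)^{2} H = 7 + \left(5 + 0\right)^{2} \cdot 3 = 7 + 5^{2} \cdot 3 = 7 + 25 \cdot 3 = 7 + 75 = 82$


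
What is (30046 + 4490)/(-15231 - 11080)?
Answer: -34536/26311 ≈ -1.3126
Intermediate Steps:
(30046 + 4490)/(-15231 - 11080) = 34536/(-26311) = 34536*(-1/26311) = -34536/26311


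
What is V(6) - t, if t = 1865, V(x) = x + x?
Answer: -1853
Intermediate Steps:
V(x) = 2*x
V(6) - t = 2*6 - 1*1865 = 12 - 1865 = -1853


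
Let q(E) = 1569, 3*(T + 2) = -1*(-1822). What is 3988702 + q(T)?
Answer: 3990271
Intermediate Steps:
T = 1816/3 (T = -2 + (-1*(-1822))/3 = -2 + (⅓)*1822 = -2 + 1822/3 = 1816/3 ≈ 605.33)
3988702 + q(T) = 3988702 + 1569 = 3990271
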